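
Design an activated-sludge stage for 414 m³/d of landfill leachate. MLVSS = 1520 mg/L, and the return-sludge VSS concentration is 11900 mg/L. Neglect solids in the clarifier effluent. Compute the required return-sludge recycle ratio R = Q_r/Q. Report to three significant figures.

R = Q_r/Q = X/(X_r − X) = 1520 / (11900 − 1520) = 0.1464.

R ≈ 0.146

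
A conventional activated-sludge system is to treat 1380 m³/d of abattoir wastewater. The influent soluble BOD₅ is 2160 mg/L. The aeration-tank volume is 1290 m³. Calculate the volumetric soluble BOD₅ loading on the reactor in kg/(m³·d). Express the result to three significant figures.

Volumetric loading L_v = Q·S₀ / V = 1380 × 2160 g/m³ / 1290 m³ = 2311 g/(m³·d) = 2.311 kg soluble BOD₅/(m³·d).

L_v ≈ 2.31 kg soluble BOD₅/(m³·d)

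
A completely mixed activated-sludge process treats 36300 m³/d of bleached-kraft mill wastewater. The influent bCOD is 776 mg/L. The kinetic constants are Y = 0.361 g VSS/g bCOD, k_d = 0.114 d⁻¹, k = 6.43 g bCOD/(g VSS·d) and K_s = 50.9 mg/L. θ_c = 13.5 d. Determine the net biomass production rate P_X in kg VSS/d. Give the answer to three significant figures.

P_X ≈ 3980 kg VSS/d

From the Monod/SRT balance for a CMAS, S = K_s·(1+k_d θ_c)/[θ_c·(Y k − k_d) − 1] = 50.9 × (1 + 0.114 × 13.5) / [13.5 × (0.361 × 6.43 − 0.114) − 1] = 129.2 / 28.80 = 4.488 mg/L.
The observed yield is Y_obs = Y/(1 + k_d·θ_c) = 0.361 / (1 + 0.114 × 13.5) = 0.361 / 2.539 = 0.1422 g VSS per g bCOD removed.
Q·(S₀ − S) = 36300 × (776 − 4.49) × 10⁻³ = 28006 kg/d removed.
Net biomass production P_X = Y_obs × Q·(S₀ − S) = 0.1422 × 28006 = 3982 kg VSS/d.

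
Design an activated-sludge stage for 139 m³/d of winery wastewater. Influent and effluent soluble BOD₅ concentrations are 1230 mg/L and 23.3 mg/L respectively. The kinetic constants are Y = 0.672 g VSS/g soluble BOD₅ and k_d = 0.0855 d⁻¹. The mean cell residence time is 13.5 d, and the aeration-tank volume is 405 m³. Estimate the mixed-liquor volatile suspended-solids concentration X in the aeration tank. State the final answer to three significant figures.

Solving the biomass balance for X: X = Y Q (S₀−S) θ_c / [V (1+k_d θ_c)] = 0.672 × 139 × (1230 − 23.3) × 13.5 / [405 × (1 + 0.0855 × 13.5)] = 1744 mg/L.

X ≈ 1740 mg/L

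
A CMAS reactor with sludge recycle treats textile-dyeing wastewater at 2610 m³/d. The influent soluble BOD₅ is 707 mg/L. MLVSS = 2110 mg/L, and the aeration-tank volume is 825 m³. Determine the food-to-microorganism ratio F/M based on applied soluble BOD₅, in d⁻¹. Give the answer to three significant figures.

F/M = applied load / biomass = Q·S₀/(V·X) = 2610 × 707 / (825.0 × 2110) = 1.060 d⁻¹.

F/M ≈ 1.06 d⁻¹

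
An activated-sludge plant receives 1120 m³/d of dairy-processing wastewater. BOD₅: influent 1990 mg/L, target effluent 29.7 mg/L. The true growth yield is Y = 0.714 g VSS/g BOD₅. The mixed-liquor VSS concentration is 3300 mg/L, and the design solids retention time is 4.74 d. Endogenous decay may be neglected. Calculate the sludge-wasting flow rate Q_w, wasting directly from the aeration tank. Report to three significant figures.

Q_w ≈ 475 m³/d

Biomass mass balance (decay neglected): V·X = Y·Q·(S₀ − S)·θ_c, so V = 0.714 × 1120 × (1990 − 29.7) × 4.74 / 3300 = 2252 m³.
Wasting from the aeration tank: Q_w = V / θ_c = 2252 / 4.74 = 475.0 m³/d.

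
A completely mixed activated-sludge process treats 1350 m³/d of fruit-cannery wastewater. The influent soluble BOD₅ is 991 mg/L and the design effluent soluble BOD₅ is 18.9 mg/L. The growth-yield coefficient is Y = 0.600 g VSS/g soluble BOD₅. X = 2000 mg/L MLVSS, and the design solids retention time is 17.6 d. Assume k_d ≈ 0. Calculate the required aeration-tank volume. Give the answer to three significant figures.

V ≈ 6930 m³

V·X = Y·Q·ΔS·θ_c gives V = 0.600 × 1350 × (991 − 18.9) × 17.6 / 2000 = 6929 m³.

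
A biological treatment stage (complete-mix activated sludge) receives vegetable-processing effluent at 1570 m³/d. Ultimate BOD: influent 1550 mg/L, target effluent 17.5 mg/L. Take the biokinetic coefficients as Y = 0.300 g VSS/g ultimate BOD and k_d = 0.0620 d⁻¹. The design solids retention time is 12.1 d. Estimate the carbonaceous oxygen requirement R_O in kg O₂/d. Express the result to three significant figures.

Y_obs = Y / (1 + k_d θ_c) = 0.300 / (1 + 0.0620 × 12.1) = 0.300 / 1.750 = 0.1714.
Mass of ultimate BOD removed per day: Q(S₀ − S) = 1570 × 1532 g/m³ = 2406 kg/d.
Biomass synthesised: P_X = Y_obs × 2406 = 412.4 kg VSS/d.
R_O = Q·ΔS − 1.42 P_X = 2406 − 585.6 = 1820 kg O₂/d.

R_O ≈ 1820 kg O₂/d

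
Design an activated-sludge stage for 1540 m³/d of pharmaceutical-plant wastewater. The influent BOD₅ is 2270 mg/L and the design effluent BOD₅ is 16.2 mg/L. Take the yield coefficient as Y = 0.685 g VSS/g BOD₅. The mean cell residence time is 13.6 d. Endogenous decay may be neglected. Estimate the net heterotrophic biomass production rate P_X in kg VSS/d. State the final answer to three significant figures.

P_X ≈ 2380 kg VSS/d

Since k_d ≈ 0, Y_obs = Y = 0.685 g VSS/g BOD₅.
Mass of BOD₅ removed per day: Q(S₀ − S) = 1540 × 2254 g/m³ = 3471 kg/d.
Net biomass production P_X = Y_obs × Q·(S₀ − S) = 0.6850 × 3471 = 2378 kg VSS/d.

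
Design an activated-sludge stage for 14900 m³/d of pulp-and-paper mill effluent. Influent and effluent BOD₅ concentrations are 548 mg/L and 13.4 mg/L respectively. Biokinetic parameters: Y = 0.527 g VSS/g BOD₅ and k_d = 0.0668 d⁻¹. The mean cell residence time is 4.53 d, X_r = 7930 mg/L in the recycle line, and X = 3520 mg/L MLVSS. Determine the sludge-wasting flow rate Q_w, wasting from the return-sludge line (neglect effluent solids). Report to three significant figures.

Q_w ≈ 406 m³/d

Rearranging the biomass balance for a CMAS with decay, V = Y·Q·ΔS·θ_c / [X·(1+k_d θ_c)] = 0.527 × 14900 × (548 − 13.4) × 4.53 / [3520 × (1 + 0.0668 × 4.53)] = 1.9×10^7 / 4585 = 4147 m³.
Wasting from the return line (neglecting effluent solids): Q_w = V·X / (θ_c·X_r) = 4147 × 3520 / (4.53 × 7930) = 406.4 m³/d.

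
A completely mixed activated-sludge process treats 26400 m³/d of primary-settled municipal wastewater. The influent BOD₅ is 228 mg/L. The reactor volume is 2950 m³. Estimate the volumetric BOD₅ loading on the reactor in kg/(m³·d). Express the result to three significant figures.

Applied BOD₅ load per unit volume = Q·S₀/V = (26400 × 228/1000)/2950 = 2.040 kg BOD₅·m⁻³·d⁻¹.

L_v ≈ 2.04 kg BOD₅/(m³·d)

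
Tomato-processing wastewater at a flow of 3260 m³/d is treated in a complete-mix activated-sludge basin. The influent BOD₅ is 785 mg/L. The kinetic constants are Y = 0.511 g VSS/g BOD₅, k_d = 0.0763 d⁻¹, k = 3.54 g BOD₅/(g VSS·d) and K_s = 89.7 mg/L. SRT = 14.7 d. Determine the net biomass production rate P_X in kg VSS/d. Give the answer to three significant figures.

P_X ≈ 610 kg VSS/d

For a completely mixed reactor with recycle the Lawrence–McCarty relation gives S = K_s·(1 + k_d·θ_c) / [θ_c·(Y·k − k_d) − 1] = 89.7 × (1 + 0.0763 × 14.7) / [14.7 × (0.511 × 3.54 − 0.0763) − 1] = 190.3 / 24.47 = 7.777 mg/L.
The observed yield is Y_obs = Y/(1 + k_d·θ_c) = 0.511 / (1 + 0.0763 × 14.7) = 0.511 / 2.122 = 0.2409 g VSS per g BOD₅ removed.
Mass of BOD₅ removed per day: Q(S₀ − S) = 3260 × 777.2 g/m³ = 2534 kg/d.
Net biomass production P_X = Y_obs × Q·(S₀ − S) = 0.2409 × 2534 = 610.3 kg VSS/d.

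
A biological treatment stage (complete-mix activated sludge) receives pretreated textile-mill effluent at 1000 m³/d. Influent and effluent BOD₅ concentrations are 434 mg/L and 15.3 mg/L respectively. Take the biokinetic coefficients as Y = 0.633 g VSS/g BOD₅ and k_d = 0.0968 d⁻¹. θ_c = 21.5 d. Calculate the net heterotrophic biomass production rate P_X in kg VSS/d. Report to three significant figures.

P_X ≈ 86.0 kg VSS/d

Correct the yield for decay: Y_obs = Y/(1 + k_d θ_c) = 0.633 / (1 + 0.0968 × 21.5) = 0.633 / 3.081 = 0.2054.
Substrate removed = Q·(S₀ − S) = 1000 m³/d × (434 − 15.3) g/m³ = 4.19×10^5 g/d = 418.7 kg/d.
So the net sludge growth is P_X = 0.2054 × 418.7 = 86.02 kg VSS/d.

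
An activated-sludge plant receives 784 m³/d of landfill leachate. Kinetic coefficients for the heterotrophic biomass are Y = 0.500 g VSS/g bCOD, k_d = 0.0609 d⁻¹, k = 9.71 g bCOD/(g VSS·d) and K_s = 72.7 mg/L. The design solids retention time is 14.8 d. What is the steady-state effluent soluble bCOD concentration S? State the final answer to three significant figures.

Effluent substrate depends only on kinetics and SRT: S = K_s(1 + k_d θ_c) / [θ_c(Yk − k_d) − 1] = 72.7 × (1 + 0.0609 × 14.8) / [14.8 × (0.500 × 9.71 − 0.0609) − 1] = 138.2 / 69.95 = 1.976 mg/L.

S ≈ 1.98 mg/L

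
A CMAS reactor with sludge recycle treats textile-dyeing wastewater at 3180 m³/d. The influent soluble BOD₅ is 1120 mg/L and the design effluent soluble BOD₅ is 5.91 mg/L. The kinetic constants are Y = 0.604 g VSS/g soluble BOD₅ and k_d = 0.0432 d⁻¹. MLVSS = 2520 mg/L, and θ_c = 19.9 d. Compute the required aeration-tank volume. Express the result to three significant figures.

Steady-state biomass mass balance: V·X·(1 + k_d·θ_c) = Y·Q·(S₀ − S)·θ_c, so V = 0.604 × 3180 × (1120 − 5.91) × 19.9 / [2520 × (1 + 0.0432 × 19.9)] = 4.26×10^7 / 4686 = 9087 m³.

V ≈ 9090 m³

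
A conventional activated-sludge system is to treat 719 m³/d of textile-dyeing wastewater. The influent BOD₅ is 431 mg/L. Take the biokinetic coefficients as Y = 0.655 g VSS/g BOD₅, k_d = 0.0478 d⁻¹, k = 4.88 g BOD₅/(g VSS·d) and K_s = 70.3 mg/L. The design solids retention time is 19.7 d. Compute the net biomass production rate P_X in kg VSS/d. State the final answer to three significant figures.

P_X ≈ 104 kg VSS/d

For a completely mixed reactor with recycle the Lawrence–McCarty relation gives S = K_s·(1 + k_d·θ_c) / [θ_c·(Y·k − k_d) − 1] = 70.3 × (1 + 0.0478 × 19.7) / [19.7 × (0.655 × 4.88 − 0.0478) − 1] = 136.5 / 61.03 = 2.237 mg/L.
Correct the yield for decay: Y_obs = Y/(1 + k_d θ_c) = 0.655 / (1 + 0.0478 × 19.7) = 0.655 / 1.942 = 0.3373.
ΔS = 431 − 2.24 = 428.8 mg/L, so the substrate removal rate is 719 × 428.8/1000 = 308.3 kg BOD₅/d.
Net biomass production P_X = Y_obs × Q·(S₀ − S) = 0.3373 × 308.3 = 104.0 kg VSS/d.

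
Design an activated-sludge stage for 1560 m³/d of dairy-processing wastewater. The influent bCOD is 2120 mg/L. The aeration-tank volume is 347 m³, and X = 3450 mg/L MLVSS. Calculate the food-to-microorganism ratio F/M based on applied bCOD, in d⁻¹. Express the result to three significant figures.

F/M ≈ 2.76 d⁻¹

F/M = Q·S₀ / (V·X) = 1560 × 2120 / (347.0 × 3450) = 2.763 g bCOD·(g VSS·d)⁻¹.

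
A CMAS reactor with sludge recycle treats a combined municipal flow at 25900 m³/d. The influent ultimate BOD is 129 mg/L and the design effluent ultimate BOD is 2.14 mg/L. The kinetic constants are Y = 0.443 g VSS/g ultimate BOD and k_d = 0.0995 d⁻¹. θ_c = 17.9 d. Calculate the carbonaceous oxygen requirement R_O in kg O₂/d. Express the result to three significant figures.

R_O ≈ 2540 kg O₂/d

Observed yield with endogenous decay: Y_obs = Y / (1 + k_d·θ_c) = 0.443 / (1 + 0.0995 × 17.9) = 0.443 / 2.781 = 0.1593 g VSS/g ultimate BOD.
Q·(S₀ − S) = 25900 × (129 − 2.14) × 10⁻³ = 3286 kg/d removed.
P_X = Y_obs·Q·(S₀ − S) = 0.1593 × 3286 = 523.4 kg VSS/d.
Carbonaceous O₂ demand = substrate oxidised − cell-mass equivalent = 3286 − 1.42 × 523.4 = 2542 kg O₂/d.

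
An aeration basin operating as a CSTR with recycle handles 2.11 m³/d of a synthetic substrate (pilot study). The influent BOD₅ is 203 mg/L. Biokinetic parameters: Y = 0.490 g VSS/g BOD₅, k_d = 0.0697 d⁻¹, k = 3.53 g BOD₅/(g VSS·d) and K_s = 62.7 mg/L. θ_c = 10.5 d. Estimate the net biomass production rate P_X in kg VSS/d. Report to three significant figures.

Effluent substrate depends only on kinetics and SRT: S = K_s(1 + k_d θ_c) / [θ_c(Yk − k_d) − 1] = 62.7 × (1 + 0.0697 × 10.5) / [10.5 × (0.490 × 3.53 − 0.0697) − 1] = 108.6 / 16.43 = 6.609 mg/L.
Observed yield with endogenous decay: Y_obs = Y / (1 + k_d·θ_c) = 0.490 / (1 + 0.0697 × 10.5) = 0.490 / 1.732 = 0.2829 g VSS/g BOD₅.
Mass of BOD₅ removed per day: Q(S₀ − S) = 2.11 × 196.4 g/m³ = 0.4144 kg/d.
Biomass produced: P_X = Y_obs·Q·ΔS = 0.2829 × 0.4144 ≈ 0.1172 kg VSS/d.

P_X ≈ 0.117 kg VSS/d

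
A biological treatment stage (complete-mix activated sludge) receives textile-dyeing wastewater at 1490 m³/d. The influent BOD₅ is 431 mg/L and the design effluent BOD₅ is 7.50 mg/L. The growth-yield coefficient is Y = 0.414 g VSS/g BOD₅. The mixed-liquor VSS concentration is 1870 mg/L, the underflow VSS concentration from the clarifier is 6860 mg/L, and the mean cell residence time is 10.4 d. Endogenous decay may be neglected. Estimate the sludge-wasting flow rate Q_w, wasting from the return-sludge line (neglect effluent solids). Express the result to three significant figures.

V·X = Y·Q·ΔS·θ_c gives V = 0.414 × 1490 × (431 − 7.50) × 10.4 / 1870 = 1453 m³.
θ_c = V·X/(Q_w·X_r) when wasting from the recycle, so Q_w = V·X/(θ_c·X_r) = 1453 × 1870 / (10.4 × 6860) = 38.08 m³/d.

Q_w ≈ 38.1 m³/d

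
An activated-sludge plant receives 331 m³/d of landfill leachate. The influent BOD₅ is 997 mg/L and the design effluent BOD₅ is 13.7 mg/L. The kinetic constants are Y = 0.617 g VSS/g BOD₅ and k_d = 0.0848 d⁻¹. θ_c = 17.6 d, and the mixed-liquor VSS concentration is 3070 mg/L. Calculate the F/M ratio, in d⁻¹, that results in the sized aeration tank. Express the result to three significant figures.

From the SRT design equation V = Y Q (S₀−S) θ_c / [X (1 + k_d θ_c)] = 0.617 × 331 × (997 − 13.7) × 17.6 / [3070 × (1 + 0.0848 × 17.6)] = 3.53×10^6 / 7652 = 461.9 m³.
F/M = Q·S₀ / (V·X) = 331 × 997 / (461.9 × 3070) = 0.2327 g BOD₅·(g VSS·d)⁻¹.

F/M ≈ 0.233 d⁻¹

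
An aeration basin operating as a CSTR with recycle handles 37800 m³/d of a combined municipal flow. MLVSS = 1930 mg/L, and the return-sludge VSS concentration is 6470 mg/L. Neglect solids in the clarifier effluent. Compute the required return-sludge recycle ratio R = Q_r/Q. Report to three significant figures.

R ≈ 0.425

Solids balance on the clarifier gives (1+R)X = R·X_r, so R = X/(X_r − X) = 1930 / (6470 − 1930) = 0.4251.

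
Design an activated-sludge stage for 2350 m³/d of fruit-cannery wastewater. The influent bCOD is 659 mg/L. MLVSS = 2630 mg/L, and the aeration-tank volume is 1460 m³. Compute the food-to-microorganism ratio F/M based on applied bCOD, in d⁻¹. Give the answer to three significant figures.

F/M ≈ 0.403 d⁻¹

F/M = applied load / biomass = Q·S₀/(V·X) = 2350 × 659 / (1460 × 2630) = 0.4033 d⁻¹.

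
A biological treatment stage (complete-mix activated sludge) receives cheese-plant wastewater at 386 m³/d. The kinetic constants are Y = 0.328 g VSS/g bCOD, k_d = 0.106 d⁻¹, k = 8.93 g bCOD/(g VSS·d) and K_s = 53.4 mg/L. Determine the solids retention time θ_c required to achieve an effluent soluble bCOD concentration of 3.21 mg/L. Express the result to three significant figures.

θ_c ≈ 16.6 d

At the target effluent, Y k S/(K_s+S) = 0.328×8.93×3.21/56.61 = 0.1661 d⁻¹.
Then 1/θ_c = μ − k_d = 0.1661 − 0.106 = 0.06009 d⁻¹, giving θ_c = 16.64 d.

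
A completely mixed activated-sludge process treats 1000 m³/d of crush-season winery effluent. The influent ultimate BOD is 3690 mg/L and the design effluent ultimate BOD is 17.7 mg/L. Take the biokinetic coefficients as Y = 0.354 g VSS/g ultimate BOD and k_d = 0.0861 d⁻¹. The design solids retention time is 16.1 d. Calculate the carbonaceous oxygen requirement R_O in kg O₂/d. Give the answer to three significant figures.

Y_obs = Y / (1 + k_d θ_c) = 0.354 / (1 + 0.0861 × 16.1) = 0.354 / 2.386 = 0.1484.
ΔS = 3690 − 17.7 = 3672 mg/L, so the substrate removal rate is 1000 × 3672/1000 = 3672 kg ultimate BOD/d.
Biomass synthesised: P_X = Y_obs × 3672 = 544.8 kg VSS/d.
R_O = Q·(S₀ − S) − 1.42·P_X = 3672 − 1.42 × 544.8 = 2899 kg O₂/d.

R_O ≈ 2900 kg O₂/d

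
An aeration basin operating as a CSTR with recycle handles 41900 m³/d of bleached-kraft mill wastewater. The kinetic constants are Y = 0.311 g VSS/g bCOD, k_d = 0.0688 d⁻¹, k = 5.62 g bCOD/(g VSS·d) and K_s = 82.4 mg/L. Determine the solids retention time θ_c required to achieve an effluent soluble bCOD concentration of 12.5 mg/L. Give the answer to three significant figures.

θ_c ≈ 6.20 d

At the target effluent, Y k S/(K_s+S) = 0.311×5.62×12.5/94.90 = 0.2302 d⁻¹.
1/θ_c = 0.2302 − 0.0688 = 0.1614 d⁻¹, so θ_c = 6.195 d.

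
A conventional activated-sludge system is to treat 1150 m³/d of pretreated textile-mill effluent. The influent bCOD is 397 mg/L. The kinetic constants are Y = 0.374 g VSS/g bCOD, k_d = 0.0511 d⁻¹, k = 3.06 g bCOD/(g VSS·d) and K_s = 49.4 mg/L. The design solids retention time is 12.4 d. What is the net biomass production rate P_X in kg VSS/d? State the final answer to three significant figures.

For a completely mixed reactor with recycle the Lawrence–McCarty relation gives S = K_s·(1 + k_d·θ_c) / [θ_c·(Y·k − k_d) − 1] = 49.4 × (1 + 0.0511 × 12.4) / [12.4 × (0.374 × 3.06 − 0.0511) − 1] = 80.70 / 12.56 = 6.427 mg/L.
Y_obs = Y / (1 + k_d θ_c) = 0.374 / (1 + 0.0511 × 12.4) = 0.374 / 1.634 = 0.2289.
Substrate removed = Q·(S₀ − S) = 1150 m³/d × (397 − 6.43) g/m³ = 4.49×10^5 g/d = 449.2 kg/d.
Biomass produced: P_X = Y_obs·Q·ΔS = 0.2289 × 449.2 ≈ 102.8 kg VSS/d.

P_X ≈ 103 kg VSS/d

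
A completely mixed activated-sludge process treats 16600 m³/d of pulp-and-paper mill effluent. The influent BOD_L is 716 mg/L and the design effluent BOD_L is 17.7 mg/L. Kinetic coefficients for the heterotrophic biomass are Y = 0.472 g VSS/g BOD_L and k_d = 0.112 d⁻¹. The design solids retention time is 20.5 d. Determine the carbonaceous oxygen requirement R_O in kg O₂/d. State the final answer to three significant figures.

R_O ≈ 9230 kg O₂/d

Correct the yield for decay: Y_obs = Y/(1 + k_d θ_c) = 0.472 / (1 + 0.112 × 20.5) = 0.472 / 3.296 = 0.1432.
ΔS = 716 − 17.7 = 698.3 mg/L, so the substrate removal rate is 16600 × 698.3/1000 = 11592 kg BOD_L/d.
Net sludge production P_X = 0.1432 × 11592 = 1660 kg VSS/d.
R_O = Q·(S₀ − S) − 1.42·P_X = 11592 − 1.42 × 1660 = 9235 kg O₂/d.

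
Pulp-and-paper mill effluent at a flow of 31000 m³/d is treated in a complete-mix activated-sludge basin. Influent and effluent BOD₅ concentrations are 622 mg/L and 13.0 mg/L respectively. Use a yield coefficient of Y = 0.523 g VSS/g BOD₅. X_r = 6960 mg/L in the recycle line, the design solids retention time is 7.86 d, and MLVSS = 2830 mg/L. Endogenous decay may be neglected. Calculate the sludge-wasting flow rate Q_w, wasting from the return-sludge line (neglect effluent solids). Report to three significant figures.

V·X = Y·Q·ΔS·θ_c gives V = 0.523 × 31000 × (622 − 13.0) × 7.86 / 2830 = 27423 m³.
Q_w = (V·X)/(θ_c X_r) = 27423 × 2830 / (7.86 × 6960) = 1419 m³/d.

Q_w ≈ 1420 m³/d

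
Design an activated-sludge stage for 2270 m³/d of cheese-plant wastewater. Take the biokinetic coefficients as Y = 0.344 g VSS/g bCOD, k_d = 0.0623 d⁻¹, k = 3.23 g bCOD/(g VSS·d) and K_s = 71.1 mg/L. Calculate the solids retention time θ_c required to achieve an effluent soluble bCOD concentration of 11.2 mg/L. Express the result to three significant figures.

Specific growth rate at S = 11.2 mg/L: μ = YkS/(K_s+S) = 0.344·3.23·11.2/(71.1+11.2) = 0.1512 d⁻¹.
θ_c = 1/(μ − k_d) = 1/(0.1512 − 0.0623) = 1/0.08891 = 11.25 d.

θ_c ≈ 11.2 d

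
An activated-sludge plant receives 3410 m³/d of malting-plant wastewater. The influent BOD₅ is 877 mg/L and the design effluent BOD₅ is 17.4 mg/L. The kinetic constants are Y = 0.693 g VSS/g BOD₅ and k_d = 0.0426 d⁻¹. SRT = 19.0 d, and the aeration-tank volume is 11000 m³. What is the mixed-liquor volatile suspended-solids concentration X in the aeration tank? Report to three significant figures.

Solving the biomass balance for X: X = Y Q (S₀−S) θ_c / [V (1+k_d θ_c)] = 0.693 × 3410 × (877 − 17.4) × 19.0 / [11000 × (1 + 0.0426 × 19.0)] = 1939 mg/L.

X ≈ 1940 mg/L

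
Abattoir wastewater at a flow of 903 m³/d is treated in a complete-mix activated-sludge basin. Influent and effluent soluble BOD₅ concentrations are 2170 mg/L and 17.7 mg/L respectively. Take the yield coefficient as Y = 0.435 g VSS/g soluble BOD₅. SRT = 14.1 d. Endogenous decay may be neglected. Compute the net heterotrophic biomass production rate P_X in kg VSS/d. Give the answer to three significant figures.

P_X ≈ 845 kg VSS/d

No decay correction is needed, so Y_obs = Y = 0.435.
Q·(S₀ − S) = 903 × (2170 − 17.7) × 10⁻³ = 1944 kg/d removed.
Net biomass production P_X = Y_obs × Q·(S₀ − S) = 0.4350 × 1944 = 845.4 kg VSS/d.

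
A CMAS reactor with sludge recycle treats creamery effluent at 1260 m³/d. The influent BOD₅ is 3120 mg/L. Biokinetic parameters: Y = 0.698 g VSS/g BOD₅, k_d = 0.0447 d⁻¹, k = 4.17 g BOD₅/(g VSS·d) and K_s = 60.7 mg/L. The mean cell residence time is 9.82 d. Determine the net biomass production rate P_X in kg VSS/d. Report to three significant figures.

Effluent substrate depends only on kinetics and SRT: S = K_s(1 + k_d θ_c) / [θ_c(Yk − k_d) − 1] = 60.7 × (1 + 0.0447 × 9.82) / [9.82 × (0.698 × 4.17 − 0.0447) − 1] = 87.34 / 27.14 = 3.218 mg/L.
Y_obs = Y / (1 + k_d θ_c) = 0.698 / (1 + 0.0447 × 9.82) = 0.698 / 1.439 = 0.4851.
Mass of BOD₅ removed per day: Q(S₀ − S) = 1260 × 3117 g/m³ = 3927 kg/d.
Biomass produced: P_X = Y_obs·Q·ΔS = 0.4851 × 3927 ≈ 1905 kg VSS/d.

P_X ≈ 1900 kg VSS/d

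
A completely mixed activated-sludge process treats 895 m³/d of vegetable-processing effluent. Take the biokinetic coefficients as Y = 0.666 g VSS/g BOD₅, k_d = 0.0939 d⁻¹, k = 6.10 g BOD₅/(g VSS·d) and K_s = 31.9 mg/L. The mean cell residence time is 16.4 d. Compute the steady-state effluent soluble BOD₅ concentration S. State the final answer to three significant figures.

S ≈ 1.26 mg/L

From the Monod/SRT balance for a CMAS, S = K_s·(1+k_d θ_c)/[θ_c·(Y k − k_d) − 1] = 31.9 × (1 + 0.0939 × 16.4) / [16.4 × (0.666 × 6.10 − 0.0939) − 1] = 81.02 / 64.09 = 1.264 mg/L.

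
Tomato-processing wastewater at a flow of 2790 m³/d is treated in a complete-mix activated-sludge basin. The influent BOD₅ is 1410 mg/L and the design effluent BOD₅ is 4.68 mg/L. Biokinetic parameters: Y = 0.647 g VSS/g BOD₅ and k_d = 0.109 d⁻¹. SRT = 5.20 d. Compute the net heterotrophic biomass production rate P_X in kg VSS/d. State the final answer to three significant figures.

P_X ≈ 1620 kg VSS/d

The observed yield is Y_obs = Y/(1 + k_d·θ_c) = 0.647 / (1 + 0.109 × 5.20) = 0.647 / 1.567 = 0.4129 g VSS per g BOD₅ removed.
ΔS = 1410 − 4.68 = 1405 mg/L, so the substrate removal rate is 2790 × 1405/1000 = 3921 kg BOD₅/d.
P_X = Y_obs · Q(S₀ − S) = 0.4129 × 3921 = 1619 kg VSS/d.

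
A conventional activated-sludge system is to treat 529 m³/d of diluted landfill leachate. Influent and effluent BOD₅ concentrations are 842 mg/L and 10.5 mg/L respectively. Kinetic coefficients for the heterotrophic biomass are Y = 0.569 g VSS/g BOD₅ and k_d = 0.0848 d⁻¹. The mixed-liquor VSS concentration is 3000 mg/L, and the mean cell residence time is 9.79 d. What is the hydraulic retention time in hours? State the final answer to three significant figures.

Rearranging the biomass balance for a CMAS with decay, V = Y·Q·ΔS·θ_c / [X·(1+k_d θ_c)] = 0.569 × 529 × (842 − 10.5) × 9.79 / [3000 × (1 + 0.0848 × 9.79)] = 2.45×10^6 / 5491 = 446.3 m³.
τ = V/Q = 446.3/529 = 0.8436 d, or 20.25 h.

τ ≈ 20.2 h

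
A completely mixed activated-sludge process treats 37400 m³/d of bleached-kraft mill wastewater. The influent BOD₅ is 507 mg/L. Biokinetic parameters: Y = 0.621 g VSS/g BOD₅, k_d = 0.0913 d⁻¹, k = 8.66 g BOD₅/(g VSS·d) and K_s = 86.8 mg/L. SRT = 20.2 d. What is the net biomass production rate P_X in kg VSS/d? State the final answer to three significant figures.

P_X ≈ 4120 kg VSS/d

For a completely mixed reactor with recycle the Lawrence–McCarty relation gives S = K_s·(1 + k_d·θ_c) / [θ_c·(Y·k − k_d) − 1] = 86.8 × (1 + 0.0913 × 20.2) / [20.2 × (0.621 × 8.66 − 0.0913) − 1] = 246.9 / 105.8 = 2.334 mg/L.
Observed yield with endogenous decay: Y_obs = Y / (1 + k_d·θ_c) = 0.621 / (1 + 0.0913 × 20.2) = 0.621 / 2.844 = 0.2183 g VSS/g BOD₅.
Substrate removed = Q·(S₀ − S) = 37400 m³/d × (507 − 2.33) g/m³ = 1.89×10^7 g/d = 18875 kg/d.
Net biomass production P_X = Y_obs × Q·(S₀ − S) = 0.2183 × 18875 = 4121 kg VSS/d.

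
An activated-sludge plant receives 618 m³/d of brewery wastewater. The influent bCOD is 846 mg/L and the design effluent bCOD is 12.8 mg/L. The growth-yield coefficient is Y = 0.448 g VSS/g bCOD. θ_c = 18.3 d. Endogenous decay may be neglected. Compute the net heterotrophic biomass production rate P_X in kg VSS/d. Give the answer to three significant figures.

P_X ≈ 231 kg VSS/d

No decay correction is needed, so Y_obs = Y = 0.448.
Q·(S₀ − S) = 618 × (846 − 12.8) × 10⁻³ = 514.9 kg/d removed.
So the net sludge growth is P_X = 0.4480 × 514.9 = 230.7 kg VSS/d.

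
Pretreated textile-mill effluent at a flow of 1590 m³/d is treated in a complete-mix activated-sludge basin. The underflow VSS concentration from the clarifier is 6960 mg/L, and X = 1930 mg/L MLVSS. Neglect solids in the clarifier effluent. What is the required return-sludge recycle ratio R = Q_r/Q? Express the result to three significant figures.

R ≈ 0.384

Mass balance around the secondary clarifier (neglecting effluent solids): R = X / (X_r − X) = 1930 / (6960 − 1930) = 0.3837.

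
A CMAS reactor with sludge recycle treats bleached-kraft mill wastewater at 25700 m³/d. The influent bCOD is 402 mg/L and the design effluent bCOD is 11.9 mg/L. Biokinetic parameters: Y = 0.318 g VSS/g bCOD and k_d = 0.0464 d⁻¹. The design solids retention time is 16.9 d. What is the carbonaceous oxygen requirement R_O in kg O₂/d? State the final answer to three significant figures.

Observed yield with endogenous decay: Y_obs = Y / (1 + k_d·θ_c) = 0.318 / (1 + 0.0464 × 16.9) = 0.318 / 1.784 = 0.1782 g VSS/g bCOD.
Q·(S₀ − S) = 25700 × (402 − 11.9) × 10⁻³ = 10026 kg/d removed.
P_X = Y_obs·Q·(S₀ − S) = 0.1782 × 10026 = 1787 kg VSS/d.
Carbonaceous O₂ demand = substrate oxidised − cell-mass equivalent = 10026 − 1.42 × 1787 = 7488 kg O₂/d.

R_O ≈ 7490 kg O₂/d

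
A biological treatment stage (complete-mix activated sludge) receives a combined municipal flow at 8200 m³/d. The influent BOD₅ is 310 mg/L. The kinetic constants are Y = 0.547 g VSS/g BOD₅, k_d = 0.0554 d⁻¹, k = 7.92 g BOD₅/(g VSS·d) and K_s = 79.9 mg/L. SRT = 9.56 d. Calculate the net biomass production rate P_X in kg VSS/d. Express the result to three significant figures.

For a completely mixed reactor with recycle the Lawrence–McCarty relation gives S = K_s·(1 + k_d·θ_c) / [θ_c·(Y·k − k_d) − 1] = 79.9 × (1 + 0.0554 × 9.56) / [9.56 × (0.547 × 7.92 − 0.0554) − 1] = 122.2 / 39.89 = 3.064 mg/L.
Observed yield with endogenous decay: Y_obs = Y / (1 + k_d·θ_c) = 0.547 / (1 + 0.0554 × 9.56) = 0.547 / 1.530 = 0.3576 g VSS/g BOD₅.
Q·(S₀ − S) = 8200 × (310 − 3.06) × 10⁻³ = 2517 kg/d removed.
Biomass produced: P_X = Y_obs·Q·ΔS = 0.3576 × 2517 ≈ 900.1 kg VSS/d.

P_X ≈ 900 kg VSS/d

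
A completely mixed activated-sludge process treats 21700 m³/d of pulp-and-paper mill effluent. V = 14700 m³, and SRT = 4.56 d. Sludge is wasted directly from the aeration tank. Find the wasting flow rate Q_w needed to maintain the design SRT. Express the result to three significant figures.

With mixed-liquor wasting, θ_c = V/Q_w, so Q_w = V/θ_c = 14700/4.56 = 3224 m³/d.

Q_w ≈ 3220 m³/d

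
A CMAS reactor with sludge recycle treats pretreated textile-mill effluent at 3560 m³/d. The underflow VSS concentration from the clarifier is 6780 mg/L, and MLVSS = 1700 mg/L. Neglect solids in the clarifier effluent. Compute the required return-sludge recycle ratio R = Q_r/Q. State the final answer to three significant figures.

R ≈ 0.335

Solids balance on the clarifier gives (1+R)X = R·X_r, so R = X/(X_r − X) = 1700 / (6780 − 1700) = 0.3346.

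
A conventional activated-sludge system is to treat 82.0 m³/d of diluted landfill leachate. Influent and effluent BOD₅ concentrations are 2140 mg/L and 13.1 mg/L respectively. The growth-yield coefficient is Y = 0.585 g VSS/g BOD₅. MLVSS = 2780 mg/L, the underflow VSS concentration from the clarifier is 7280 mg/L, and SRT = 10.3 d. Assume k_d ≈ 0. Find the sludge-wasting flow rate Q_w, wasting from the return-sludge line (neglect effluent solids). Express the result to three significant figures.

With k_d = 0 the design equation reduces to V = Y Q (S₀−S) θ_c / X = 0.585 × 82.0 × (2140 − 13.1) × 10.3 / 2780 = 378.0 m³.
Q_w = (V·X)/(θ_c X_r) = 378.0 × 2780 / (10.3 × 7280) = 14.01 m³/d.

Q_w ≈ 14.0 m³/d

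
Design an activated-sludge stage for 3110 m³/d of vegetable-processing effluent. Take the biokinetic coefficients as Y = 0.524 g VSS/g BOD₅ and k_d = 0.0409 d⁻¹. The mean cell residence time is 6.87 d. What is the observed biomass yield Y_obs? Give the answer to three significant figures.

The observed yield is Y_obs = Y/(1 + k_d·θ_c) = 0.524 / (1 + 0.0409 × 6.87) = 0.524 / 1.281 = 0.4091 g VSS per g BOD₅ removed.

Y_obs ≈ 0.409 g VSS/g BOD₅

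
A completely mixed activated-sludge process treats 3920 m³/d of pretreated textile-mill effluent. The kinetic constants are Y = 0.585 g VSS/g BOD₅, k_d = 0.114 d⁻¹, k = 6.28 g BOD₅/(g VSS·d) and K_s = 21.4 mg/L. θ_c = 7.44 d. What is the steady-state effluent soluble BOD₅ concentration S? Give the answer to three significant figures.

For a completely mixed reactor with recycle the Lawrence–McCarty relation gives S = K_s·(1 + k_d·θ_c) / [θ_c·(Y·k − k_d) − 1] = 21.4 × (1 + 0.114 × 7.44) / [7.44 × (0.585 × 6.28 − 0.114) − 1] = 39.55 / 25.48 = 1.552 mg/L.

S ≈ 1.55 mg/L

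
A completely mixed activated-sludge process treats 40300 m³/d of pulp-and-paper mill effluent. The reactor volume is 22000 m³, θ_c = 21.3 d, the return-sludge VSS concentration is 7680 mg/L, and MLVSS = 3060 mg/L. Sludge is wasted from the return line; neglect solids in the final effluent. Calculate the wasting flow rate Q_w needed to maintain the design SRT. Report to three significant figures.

Q_w ≈ 412 m³/d

Wasting from the return line (neglecting effluent solids): Q_w = V·X / (θ_c·X_r) = 22000 × 3060 / (21.3 × 7680) = 411.5 m³/d.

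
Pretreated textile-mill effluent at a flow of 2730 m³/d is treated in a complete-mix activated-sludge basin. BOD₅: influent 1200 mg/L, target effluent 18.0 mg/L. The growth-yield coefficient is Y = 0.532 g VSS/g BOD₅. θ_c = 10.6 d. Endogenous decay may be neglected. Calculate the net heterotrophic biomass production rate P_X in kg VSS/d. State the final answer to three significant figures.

P_X ≈ 1720 kg VSS/d

Since k_d ≈ 0, Y_obs = Y = 0.532 g VSS/g BOD₅.
ΔS = 1200 − 18.0 = 1182 mg/L, so the substrate removal rate is 2730 × 1182/1000 = 3227 kg BOD₅/d.
So the net sludge growth is P_X = 0.5320 × 3227 = 1717 kg VSS/d.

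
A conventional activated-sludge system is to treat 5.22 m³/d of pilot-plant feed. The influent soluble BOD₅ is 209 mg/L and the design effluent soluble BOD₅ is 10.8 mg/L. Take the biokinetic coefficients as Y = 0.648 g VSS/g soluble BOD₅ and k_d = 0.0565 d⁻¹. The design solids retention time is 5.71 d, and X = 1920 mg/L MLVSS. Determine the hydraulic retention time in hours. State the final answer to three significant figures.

τ ≈ 6.93 h

From the SRT design equation V = Y Q (S₀−S) θ_c / [X (1 + k_d θ_c)] = 0.648 × 5.22 × (209 − 10.8) × 5.71 / [1920 × (1 + 0.0565 × 5.71)] = 3.83×10^3 / 2539 = 1.507 m³.
τ = V/Q = 1.507/5.22 = 0.2888 d, or 6.931 h.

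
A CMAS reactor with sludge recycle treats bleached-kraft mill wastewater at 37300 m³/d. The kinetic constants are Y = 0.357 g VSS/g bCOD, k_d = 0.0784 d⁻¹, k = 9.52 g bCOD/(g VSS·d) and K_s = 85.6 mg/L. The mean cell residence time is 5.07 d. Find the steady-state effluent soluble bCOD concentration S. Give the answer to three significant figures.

For a completely mixed reactor with recycle the Lawrence–McCarty relation gives S = K_s·(1 + k_d·θ_c) / [θ_c·(Y·k − k_d) − 1] = 85.6 × (1 + 0.0784 × 5.07) / [5.07 × (0.357 × 9.52 − 0.0784) − 1] = 119.6 / 15.83 = 7.555 mg/L.

S ≈ 7.56 mg/L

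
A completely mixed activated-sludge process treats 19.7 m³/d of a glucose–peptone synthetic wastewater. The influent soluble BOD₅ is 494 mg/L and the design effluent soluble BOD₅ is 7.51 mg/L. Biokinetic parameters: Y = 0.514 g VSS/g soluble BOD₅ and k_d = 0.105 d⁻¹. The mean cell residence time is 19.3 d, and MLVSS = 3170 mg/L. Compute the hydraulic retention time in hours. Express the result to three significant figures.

τ ≈ 12.1 h

From the SRT design equation V = Y Q (S₀−S) θ_c / [X (1 + k_d θ_c)] = 0.514 × 19.7 × (494 − 7.51) × 19.3 / [3170 × (1 + 0.105 × 19.3)] = 9.51×10^4 / 9594 = 9.910 m³.
τ = V/Q = 9.910/19.7 = 0.5030 d, or 12.07 h.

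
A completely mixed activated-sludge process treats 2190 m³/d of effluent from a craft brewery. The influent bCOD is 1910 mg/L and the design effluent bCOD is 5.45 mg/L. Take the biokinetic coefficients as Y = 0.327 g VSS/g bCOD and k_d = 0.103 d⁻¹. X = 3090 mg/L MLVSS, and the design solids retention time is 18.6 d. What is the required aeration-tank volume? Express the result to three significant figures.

V ≈ 2820 m³

Rearranging the biomass balance for a CMAS with decay, V = Y·Q·ΔS·θ_c / [X·(1+k_d θ_c)] = 0.327 × 2190 × (1910 − 5.45) × 18.6 / [3090 × (1 + 0.103 × 18.6)] = 2.54×10^7 / 9010 = 2816 m³.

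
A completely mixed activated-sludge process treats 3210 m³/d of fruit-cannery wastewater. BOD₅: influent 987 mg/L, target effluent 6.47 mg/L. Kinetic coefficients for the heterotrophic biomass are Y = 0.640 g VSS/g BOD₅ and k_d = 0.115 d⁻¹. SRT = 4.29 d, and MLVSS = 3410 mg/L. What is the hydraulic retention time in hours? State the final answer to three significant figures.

τ ≈ 12.7 h

Steady-state biomass mass balance: V·X·(1 + k_d·θ_c) = Y·Q·(S₀ − S)·θ_c, so V = 0.640 × 3210 × (987 − 6.47) × 4.29 / [3410 × (1 + 0.115 × 4.29)] = 8.64×10^6 / 5092 = 1697 m³.
τ = V/Q = 1697/3210 = 0.5287 d, or 12.69 h.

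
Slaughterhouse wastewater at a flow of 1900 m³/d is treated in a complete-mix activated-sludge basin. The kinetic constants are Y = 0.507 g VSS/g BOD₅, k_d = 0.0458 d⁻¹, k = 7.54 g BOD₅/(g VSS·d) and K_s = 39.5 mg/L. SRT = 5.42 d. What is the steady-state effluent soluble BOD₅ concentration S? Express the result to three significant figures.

S ≈ 2.53 mg/L

Effluent substrate depends only on kinetics and SRT: S = K_s(1 + k_d θ_c) / [θ_c(Yk − k_d) − 1] = 39.5 × (1 + 0.0458 × 5.42) / [5.42 × (0.507 × 7.54 − 0.0458) − 1] = 49.31 / 19.47 = 2.532 mg/L.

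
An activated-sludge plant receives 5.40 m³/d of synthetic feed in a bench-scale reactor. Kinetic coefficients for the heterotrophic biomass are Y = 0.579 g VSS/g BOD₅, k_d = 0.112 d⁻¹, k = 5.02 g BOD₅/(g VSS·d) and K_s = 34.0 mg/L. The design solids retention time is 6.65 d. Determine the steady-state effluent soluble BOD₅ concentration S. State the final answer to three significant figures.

S ≈ 3.37 mg/L

From the Monod/SRT balance for a CMAS, S = K_s·(1+k_d θ_c)/[θ_c·(Y k − k_d) − 1] = 34.0 × (1 + 0.112 × 6.65) / [6.65 × (0.579 × 5.02 − 0.112) − 1] = 59.32 / 17.58 = 3.374 mg/L.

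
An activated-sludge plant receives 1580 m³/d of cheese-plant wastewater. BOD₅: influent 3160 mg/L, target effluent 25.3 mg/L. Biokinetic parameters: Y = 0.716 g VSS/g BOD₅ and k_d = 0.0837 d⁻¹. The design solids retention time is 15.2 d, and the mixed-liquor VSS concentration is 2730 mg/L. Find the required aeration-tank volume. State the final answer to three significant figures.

From the SRT design equation V = Y Q (S₀−S) θ_c / [X (1 + k_d θ_c)] = 0.716 × 1580 × (3160 − 25.3) × 15.2 / [2730 × (1 + 0.0837 × 15.2)] = 5.39×10^7 / 6203 = 8689 m³.

V ≈ 8690 m³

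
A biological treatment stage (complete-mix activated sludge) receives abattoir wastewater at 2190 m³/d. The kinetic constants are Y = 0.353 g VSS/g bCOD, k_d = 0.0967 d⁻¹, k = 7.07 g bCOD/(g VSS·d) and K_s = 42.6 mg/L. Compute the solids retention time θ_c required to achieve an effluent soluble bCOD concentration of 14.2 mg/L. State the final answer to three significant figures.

From 1/θ_c = Y·k·S/(K_s + S) − k_d: Y·k·S/(K_s+S) = 0.353 × 7.07 × 14.2 / (42.6 + 14.2) = 0.6239 d⁻¹.
Then 1/θ_c = μ − k_d = 0.6239 − 0.0967 = 0.5272 d⁻¹, giving θ_c = 1.897 d.

θ_c ≈ 1.90 d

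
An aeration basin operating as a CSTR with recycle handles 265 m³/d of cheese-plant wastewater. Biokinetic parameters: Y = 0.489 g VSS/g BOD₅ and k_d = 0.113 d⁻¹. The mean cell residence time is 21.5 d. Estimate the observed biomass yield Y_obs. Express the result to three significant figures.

Observed yield with endogenous decay: Y_obs = Y / (1 + k_d·θ_c) = 0.489 / (1 + 0.113 × 21.5) = 0.489 / 3.429 = 0.1426 g VSS/g BOD₅.

Y_obs ≈ 0.143 g VSS/g BOD₅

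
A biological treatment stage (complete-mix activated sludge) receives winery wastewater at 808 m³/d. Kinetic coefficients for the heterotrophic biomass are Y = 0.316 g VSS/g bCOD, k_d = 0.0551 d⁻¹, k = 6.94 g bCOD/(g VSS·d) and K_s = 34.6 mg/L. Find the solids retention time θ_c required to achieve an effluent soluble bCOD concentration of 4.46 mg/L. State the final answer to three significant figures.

From 1/θ_c = Y·k·S/(K_s + S) − k_d: Y·k·S/(K_s+S) = 0.316 × 6.94 × 4.46 / (34.6 + 4.46) = 0.2504 d⁻¹.
Then 1/θ_c = μ − k_d = 0.2504 − 0.0551 = 0.1953 d⁻¹, giving θ_c = 5.120 d.

θ_c ≈ 5.12 d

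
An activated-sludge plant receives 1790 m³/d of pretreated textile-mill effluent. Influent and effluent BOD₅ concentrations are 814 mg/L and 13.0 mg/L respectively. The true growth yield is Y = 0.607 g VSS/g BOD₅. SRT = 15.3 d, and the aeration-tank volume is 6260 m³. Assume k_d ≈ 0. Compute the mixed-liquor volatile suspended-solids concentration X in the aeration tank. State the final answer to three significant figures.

From V·X = Y·Q·(S₀ − S)·θ_c (decay neglected): X = 0.607 × 1790 × (814 − 13.0) × 15.3 / 6260 = 2127 mg/L.

X ≈ 2130 mg/L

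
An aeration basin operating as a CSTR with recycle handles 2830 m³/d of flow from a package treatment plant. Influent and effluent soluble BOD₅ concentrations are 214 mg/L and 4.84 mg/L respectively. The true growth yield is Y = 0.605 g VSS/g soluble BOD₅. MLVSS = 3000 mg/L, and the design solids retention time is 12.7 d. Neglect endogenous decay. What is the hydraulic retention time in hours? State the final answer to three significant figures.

With k_d = 0 the design equation reduces to V = Y Q (S₀−S) θ_c / X = 0.605 × 2830 × (214 − 4.84) × 12.7 / 3000 = 1516 m³.
HRT = V/Q = 1516 m³ / 2830 m³·d⁻¹ = 0.5357 d × 24 = 12.86 h.

τ ≈ 12.9 h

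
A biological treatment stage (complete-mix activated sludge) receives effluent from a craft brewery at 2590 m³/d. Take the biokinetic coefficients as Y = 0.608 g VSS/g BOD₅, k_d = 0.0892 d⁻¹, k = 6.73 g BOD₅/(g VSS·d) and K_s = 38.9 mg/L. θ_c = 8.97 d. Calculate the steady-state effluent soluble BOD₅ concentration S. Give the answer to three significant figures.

S ≈ 2.01 mg/L

For a completely mixed reactor with recycle the Lawrence–McCarty relation gives S = K_s·(1 + k_d·θ_c) / [θ_c·(Y·k − k_d) − 1] = 38.9 × (1 + 0.0892 × 8.97) / [8.97 × (0.608 × 6.73 − 0.0892) − 1] = 70.02 / 34.90 = 2.006 mg/L.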